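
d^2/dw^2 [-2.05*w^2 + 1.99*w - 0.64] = -4.10000000000000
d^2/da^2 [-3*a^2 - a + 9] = -6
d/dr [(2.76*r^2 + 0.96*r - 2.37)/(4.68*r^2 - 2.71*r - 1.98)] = (-11.9724*r^2 + 11.2536*r - 8.3235)/(21.9024*r^4 - 25.3656*r^3 - 11.1887*r^2 + 10.7316*r + 3.9204)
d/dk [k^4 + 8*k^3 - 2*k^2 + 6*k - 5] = 4*k^3 + 24*k^2 - 4*k + 6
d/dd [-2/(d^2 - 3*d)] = 2*(2*d - 3)/(d^2*(d - 3)^2)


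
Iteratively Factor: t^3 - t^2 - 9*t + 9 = (t - 3)*(t^2 + 2*t - 3) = (t - 3)*(t - 1)*(t + 3)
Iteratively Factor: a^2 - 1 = (a - 1)*(a + 1)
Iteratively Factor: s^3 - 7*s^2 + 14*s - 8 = (s - 1)*(s^2 - 6*s + 8) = (s - 4)*(s - 1)*(s - 2)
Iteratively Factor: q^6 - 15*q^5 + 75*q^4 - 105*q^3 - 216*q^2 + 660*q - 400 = (q - 5)*(q^5 - 10*q^4 + 25*q^3 + 20*q^2 - 116*q + 80) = (q - 5)^2*(q^4 - 5*q^3 + 20*q - 16) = (q - 5)^2*(q - 2)*(q^3 - 3*q^2 - 6*q + 8) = (q - 5)^2*(q - 4)*(q - 2)*(q^2 + q - 2) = (q - 5)^2*(q - 4)*(q - 2)*(q - 1)*(q + 2)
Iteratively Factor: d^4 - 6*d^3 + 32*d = (d + 2)*(d^3 - 8*d^2 + 16*d) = (d - 4)*(d + 2)*(d^2 - 4*d) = (d - 4)^2*(d + 2)*(d)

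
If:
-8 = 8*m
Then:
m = -1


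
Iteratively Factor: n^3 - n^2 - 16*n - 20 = (n + 2)*(n^2 - 3*n - 10) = (n - 5)*(n + 2)*(n + 2)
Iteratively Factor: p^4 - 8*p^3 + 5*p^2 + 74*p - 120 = (p - 4)*(p^3 - 4*p^2 - 11*p + 30) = (p - 4)*(p - 2)*(p^2 - 2*p - 15) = (p - 4)*(p - 2)*(p + 3)*(p - 5)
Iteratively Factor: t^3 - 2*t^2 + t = (t - 1)*(t^2 - t) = t*(t - 1)*(t - 1)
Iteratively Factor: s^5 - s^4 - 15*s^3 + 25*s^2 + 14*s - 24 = (s - 2)*(s^4 + s^3 - 13*s^2 - s + 12) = (s - 2)*(s - 1)*(s^3 + 2*s^2 - 11*s - 12) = (s - 2)*(s - 1)*(s + 4)*(s^2 - 2*s - 3) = (s - 3)*(s - 2)*(s - 1)*(s + 4)*(s + 1)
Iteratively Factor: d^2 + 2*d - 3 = (d + 3)*(d - 1)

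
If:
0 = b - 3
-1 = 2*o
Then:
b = 3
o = -1/2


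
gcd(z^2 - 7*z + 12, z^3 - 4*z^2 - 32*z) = 1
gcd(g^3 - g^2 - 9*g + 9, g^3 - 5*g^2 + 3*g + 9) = g - 3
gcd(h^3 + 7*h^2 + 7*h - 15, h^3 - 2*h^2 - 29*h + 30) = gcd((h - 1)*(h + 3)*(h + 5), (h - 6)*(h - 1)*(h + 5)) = h^2 + 4*h - 5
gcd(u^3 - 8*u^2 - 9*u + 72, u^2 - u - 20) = 1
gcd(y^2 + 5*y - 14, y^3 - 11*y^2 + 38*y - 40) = y - 2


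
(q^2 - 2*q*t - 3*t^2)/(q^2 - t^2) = (q - 3*t)/(q - t)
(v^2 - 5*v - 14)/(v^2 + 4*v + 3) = (v^2 - 5*v - 14)/(v^2 + 4*v + 3)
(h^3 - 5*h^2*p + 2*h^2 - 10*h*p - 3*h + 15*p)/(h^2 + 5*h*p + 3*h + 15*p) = (h^2 - 5*h*p - h + 5*p)/(h + 5*p)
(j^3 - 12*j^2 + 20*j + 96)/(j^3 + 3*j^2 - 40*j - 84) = (j - 8)/(j + 7)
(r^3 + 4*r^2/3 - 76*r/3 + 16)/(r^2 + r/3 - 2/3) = (r^2 + 2*r - 24)/(r + 1)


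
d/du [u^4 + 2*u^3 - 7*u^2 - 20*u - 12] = 4*u^3 + 6*u^2 - 14*u - 20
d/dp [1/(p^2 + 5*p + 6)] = (-2*p - 5)/(p^2 + 5*p + 6)^2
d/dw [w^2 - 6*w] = 2*w - 6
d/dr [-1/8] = 0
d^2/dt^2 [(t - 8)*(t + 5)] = 2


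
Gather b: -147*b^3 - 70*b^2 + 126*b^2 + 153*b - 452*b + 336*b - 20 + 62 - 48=-147*b^3 + 56*b^2 + 37*b - 6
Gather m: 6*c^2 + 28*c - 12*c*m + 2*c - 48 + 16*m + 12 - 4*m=6*c^2 + 30*c + m*(12 - 12*c) - 36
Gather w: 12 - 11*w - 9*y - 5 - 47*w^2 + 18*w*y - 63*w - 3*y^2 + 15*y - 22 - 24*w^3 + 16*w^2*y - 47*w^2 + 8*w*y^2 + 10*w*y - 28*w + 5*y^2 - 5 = -24*w^3 + w^2*(16*y - 94) + w*(8*y^2 + 28*y - 102) + 2*y^2 + 6*y - 20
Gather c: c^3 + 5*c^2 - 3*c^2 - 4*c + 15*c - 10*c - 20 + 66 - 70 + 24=c^3 + 2*c^2 + c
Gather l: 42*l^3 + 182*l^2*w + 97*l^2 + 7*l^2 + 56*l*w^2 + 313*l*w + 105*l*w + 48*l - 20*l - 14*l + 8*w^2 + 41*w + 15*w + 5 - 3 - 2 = 42*l^3 + l^2*(182*w + 104) + l*(56*w^2 + 418*w + 14) + 8*w^2 + 56*w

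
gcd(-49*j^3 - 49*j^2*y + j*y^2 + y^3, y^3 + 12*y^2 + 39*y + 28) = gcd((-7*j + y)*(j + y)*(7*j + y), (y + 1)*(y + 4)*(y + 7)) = 1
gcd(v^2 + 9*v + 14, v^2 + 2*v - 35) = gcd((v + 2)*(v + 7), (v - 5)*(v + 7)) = v + 7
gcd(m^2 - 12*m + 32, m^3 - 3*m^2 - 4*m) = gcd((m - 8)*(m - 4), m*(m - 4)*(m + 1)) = m - 4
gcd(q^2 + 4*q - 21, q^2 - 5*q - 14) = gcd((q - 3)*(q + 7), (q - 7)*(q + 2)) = 1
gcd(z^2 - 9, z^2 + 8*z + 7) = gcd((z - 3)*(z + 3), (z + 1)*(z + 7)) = 1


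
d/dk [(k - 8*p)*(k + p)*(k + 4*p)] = 3*k^2 - 6*k*p - 36*p^2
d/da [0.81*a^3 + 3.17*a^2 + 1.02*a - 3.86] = 2.43*a^2 + 6.34*a + 1.02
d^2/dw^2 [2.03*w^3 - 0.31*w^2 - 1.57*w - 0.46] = 12.18*w - 0.62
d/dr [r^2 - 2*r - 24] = 2*r - 2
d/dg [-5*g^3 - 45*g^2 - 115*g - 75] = -15*g^2 - 90*g - 115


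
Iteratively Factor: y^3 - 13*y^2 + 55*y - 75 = (y - 3)*(y^2 - 10*y + 25) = (y - 5)*(y - 3)*(y - 5)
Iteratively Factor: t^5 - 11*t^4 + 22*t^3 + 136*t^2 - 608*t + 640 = (t - 4)*(t^4 - 7*t^3 - 6*t^2 + 112*t - 160) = (t - 4)*(t + 4)*(t^3 - 11*t^2 + 38*t - 40) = (t - 4)^2*(t + 4)*(t^2 - 7*t + 10) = (t - 4)^2*(t - 2)*(t + 4)*(t - 5)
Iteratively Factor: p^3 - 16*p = (p - 4)*(p^2 + 4*p) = p*(p - 4)*(p + 4)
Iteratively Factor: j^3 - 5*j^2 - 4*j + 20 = (j + 2)*(j^2 - 7*j + 10) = (j - 5)*(j + 2)*(j - 2)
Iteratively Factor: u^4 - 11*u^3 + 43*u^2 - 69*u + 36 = (u - 3)*(u^3 - 8*u^2 + 19*u - 12) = (u - 4)*(u - 3)*(u^2 - 4*u + 3) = (u - 4)*(u - 3)^2*(u - 1)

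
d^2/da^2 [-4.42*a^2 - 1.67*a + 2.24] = -8.84000000000000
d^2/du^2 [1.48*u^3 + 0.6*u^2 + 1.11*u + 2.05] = 8.88*u + 1.2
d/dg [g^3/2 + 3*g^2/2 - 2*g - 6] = 3*g^2/2 + 3*g - 2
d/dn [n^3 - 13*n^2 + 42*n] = 3*n^2 - 26*n + 42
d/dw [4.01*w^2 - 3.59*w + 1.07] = 8.02*w - 3.59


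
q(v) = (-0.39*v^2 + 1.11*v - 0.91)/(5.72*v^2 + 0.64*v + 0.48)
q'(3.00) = -0.01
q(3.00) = -0.02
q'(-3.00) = -0.04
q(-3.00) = -0.15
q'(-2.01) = -0.09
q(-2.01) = -0.21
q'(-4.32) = -0.02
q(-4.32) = -0.12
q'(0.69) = 0.37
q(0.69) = -0.09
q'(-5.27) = -0.01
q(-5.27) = -0.11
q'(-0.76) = -0.95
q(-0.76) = -0.60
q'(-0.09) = 0.72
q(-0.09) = -2.16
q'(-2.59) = -0.05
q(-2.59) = -0.17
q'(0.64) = 0.46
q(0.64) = -0.11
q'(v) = (1.11 - 0.78*v)/(5.72*v^2 + 0.64*v + 0.48) + (-11.44*v - 0.64)*(-0.39*v^2 + 1.11*v - 0.91)/(5.72*v^2 + 0.64*v + 0.48)^2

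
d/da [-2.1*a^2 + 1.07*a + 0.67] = 1.07 - 4.2*a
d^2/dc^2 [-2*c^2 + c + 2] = -4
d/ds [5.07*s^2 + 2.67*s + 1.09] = 10.14*s + 2.67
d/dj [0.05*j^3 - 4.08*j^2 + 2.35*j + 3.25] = 0.15*j^2 - 8.16*j + 2.35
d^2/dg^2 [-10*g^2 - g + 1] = -20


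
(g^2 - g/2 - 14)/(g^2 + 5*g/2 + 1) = (2*g^2 - g - 28)/(2*g^2 + 5*g + 2)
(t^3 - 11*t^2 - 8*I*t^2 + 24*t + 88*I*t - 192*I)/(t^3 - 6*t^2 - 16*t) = (t^2 - t*(3 + 8*I) + 24*I)/(t*(t + 2))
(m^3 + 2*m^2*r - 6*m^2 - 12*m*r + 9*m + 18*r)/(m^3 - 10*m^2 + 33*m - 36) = (m + 2*r)/(m - 4)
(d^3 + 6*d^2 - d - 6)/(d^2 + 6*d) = d - 1/d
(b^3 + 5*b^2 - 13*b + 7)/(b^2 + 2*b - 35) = (b^2 - 2*b + 1)/(b - 5)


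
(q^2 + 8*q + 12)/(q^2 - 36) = (q + 2)/(q - 6)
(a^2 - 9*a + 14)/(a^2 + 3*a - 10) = (a - 7)/(a + 5)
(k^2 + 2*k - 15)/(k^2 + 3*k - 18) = (k + 5)/(k + 6)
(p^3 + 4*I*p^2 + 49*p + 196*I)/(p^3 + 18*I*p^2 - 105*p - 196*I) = (p - 7*I)/(p + 7*I)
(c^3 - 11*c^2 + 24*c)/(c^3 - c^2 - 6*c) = (c - 8)/(c + 2)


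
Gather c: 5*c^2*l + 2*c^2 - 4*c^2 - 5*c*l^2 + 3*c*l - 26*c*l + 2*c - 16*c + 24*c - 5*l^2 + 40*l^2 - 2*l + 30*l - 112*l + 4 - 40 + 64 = c^2*(5*l - 2) + c*(-5*l^2 - 23*l + 10) + 35*l^2 - 84*l + 28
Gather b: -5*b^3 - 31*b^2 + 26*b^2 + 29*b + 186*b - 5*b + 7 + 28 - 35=-5*b^3 - 5*b^2 + 210*b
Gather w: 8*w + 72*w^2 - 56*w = 72*w^2 - 48*w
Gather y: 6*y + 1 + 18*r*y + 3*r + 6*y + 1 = 3*r + y*(18*r + 12) + 2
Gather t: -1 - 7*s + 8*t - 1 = -7*s + 8*t - 2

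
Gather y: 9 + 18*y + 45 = 18*y + 54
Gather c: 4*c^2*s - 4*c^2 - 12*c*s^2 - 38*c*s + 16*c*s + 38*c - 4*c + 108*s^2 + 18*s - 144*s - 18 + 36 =c^2*(4*s - 4) + c*(-12*s^2 - 22*s + 34) + 108*s^2 - 126*s + 18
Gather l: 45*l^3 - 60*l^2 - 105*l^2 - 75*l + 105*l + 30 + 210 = 45*l^3 - 165*l^2 + 30*l + 240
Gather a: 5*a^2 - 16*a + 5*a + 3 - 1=5*a^2 - 11*a + 2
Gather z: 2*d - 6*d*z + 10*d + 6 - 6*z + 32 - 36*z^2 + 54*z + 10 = 12*d - 36*z^2 + z*(48 - 6*d) + 48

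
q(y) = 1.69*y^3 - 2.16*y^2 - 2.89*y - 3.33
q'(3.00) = 29.78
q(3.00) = 14.19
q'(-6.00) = 205.55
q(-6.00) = -428.79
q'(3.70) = 50.53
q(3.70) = 42.01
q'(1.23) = -0.53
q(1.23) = -7.01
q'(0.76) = -3.24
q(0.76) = -6.03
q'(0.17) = -3.48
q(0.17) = -3.88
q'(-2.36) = 35.54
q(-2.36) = -30.75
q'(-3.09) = 58.87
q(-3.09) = -64.88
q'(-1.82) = 21.77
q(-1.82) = -15.41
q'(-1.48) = 14.61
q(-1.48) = -9.26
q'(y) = 5.07*y^2 - 4.32*y - 2.89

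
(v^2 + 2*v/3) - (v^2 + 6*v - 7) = 7 - 16*v/3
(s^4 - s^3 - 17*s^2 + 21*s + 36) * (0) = 0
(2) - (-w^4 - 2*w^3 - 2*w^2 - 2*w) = w^4 + 2*w^3 + 2*w^2 + 2*w + 2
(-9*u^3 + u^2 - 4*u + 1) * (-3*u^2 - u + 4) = 27*u^5 + 6*u^4 - 25*u^3 + 5*u^2 - 17*u + 4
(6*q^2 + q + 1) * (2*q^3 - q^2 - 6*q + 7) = 12*q^5 - 4*q^4 - 35*q^3 + 35*q^2 + q + 7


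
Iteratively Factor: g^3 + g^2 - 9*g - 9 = (g + 3)*(g^2 - 2*g - 3) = (g + 1)*(g + 3)*(g - 3)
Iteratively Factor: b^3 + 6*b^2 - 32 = (b + 4)*(b^2 + 2*b - 8) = (b + 4)^2*(b - 2)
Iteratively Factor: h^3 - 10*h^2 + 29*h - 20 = (h - 5)*(h^2 - 5*h + 4) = (h - 5)*(h - 4)*(h - 1)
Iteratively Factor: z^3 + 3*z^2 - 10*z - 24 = (z - 3)*(z^2 + 6*z + 8) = (z - 3)*(z + 4)*(z + 2)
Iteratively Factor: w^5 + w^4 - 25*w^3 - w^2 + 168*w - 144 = (w + 4)*(w^4 - 3*w^3 - 13*w^2 + 51*w - 36) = (w - 3)*(w + 4)*(w^3 - 13*w + 12) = (w - 3)^2*(w + 4)*(w^2 + 3*w - 4) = (w - 3)^2*(w + 4)^2*(w - 1)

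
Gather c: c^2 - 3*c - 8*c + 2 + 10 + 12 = c^2 - 11*c + 24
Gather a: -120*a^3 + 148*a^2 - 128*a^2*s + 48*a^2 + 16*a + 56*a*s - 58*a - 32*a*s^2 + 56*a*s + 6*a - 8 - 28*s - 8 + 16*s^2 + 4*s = -120*a^3 + a^2*(196 - 128*s) + a*(-32*s^2 + 112*s - 36) + 16*s^2 - 24*s - 16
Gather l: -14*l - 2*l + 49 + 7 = 56 - 16*l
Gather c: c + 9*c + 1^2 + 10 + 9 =10*c + 20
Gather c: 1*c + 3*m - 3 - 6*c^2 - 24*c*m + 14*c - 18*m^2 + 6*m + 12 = -6*c^2 + c*(15 - 24*m) - 18*m^2 + 9*m + 9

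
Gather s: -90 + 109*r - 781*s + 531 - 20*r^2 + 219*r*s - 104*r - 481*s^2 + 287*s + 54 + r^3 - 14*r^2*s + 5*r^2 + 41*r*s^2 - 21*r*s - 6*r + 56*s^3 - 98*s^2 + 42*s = r^3 - 15*r^2 - r + 56*s^3 + s^2*(41*r - 579) + s*(-14*r^2 + 198*r - 452) + 495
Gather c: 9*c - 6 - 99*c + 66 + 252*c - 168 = 162*c - 108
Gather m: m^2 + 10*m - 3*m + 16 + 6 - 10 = m^2 + 7*m + 12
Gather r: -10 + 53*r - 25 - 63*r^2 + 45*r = -63*r^2 + 98*r - 35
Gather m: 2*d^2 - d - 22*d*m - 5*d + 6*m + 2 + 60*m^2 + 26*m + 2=2*d^2 - 6*d + 60*m^2 + m*(32 - 22*d) + 4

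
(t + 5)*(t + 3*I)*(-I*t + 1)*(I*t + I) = t^4 + 6*t^3 + 4*I*t^3 + 2*t^2 + 24*I*t^2 - 18*t + 20*I*t - 15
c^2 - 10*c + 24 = (c - 6)*(c - 4)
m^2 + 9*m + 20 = (m + 4)*(m + 5)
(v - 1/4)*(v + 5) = v^2 + 19*v/4 - 5/4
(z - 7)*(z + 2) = z^2 - 5*z - 14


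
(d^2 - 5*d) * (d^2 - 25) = d^4 - 5*d^3 - 25*d^2 + 125*d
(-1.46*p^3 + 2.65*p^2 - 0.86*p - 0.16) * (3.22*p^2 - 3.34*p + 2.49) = -4.7012*p^5 + 13.4094*p^4 - 15.2556*p^3 + 8.9557*p^2 - 1.607*p - 0.3984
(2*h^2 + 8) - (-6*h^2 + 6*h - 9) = 8*h^2 - 6*h + 17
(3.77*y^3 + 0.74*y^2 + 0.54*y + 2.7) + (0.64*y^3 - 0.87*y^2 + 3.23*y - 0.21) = 4.41*y^3 - 0.13*y^2 + 3.77*y + 2.49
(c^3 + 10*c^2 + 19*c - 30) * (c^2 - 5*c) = c^5 + 5*c^4 - 31*c^3 - 125*c^2 + 150*c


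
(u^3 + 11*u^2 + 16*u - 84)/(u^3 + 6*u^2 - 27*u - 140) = (u^2 + 4*u - 12)/(u^2 - u - 20)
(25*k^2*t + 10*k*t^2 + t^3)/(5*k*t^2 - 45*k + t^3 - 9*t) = t*(5*k + t)/(t^2 - 9)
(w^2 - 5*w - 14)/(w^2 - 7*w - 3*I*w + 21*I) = (w + 2)/(w - 3*I)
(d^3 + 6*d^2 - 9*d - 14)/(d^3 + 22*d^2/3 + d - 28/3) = 3*(d^2 - d - 2)/(3*d^2 + d - 4)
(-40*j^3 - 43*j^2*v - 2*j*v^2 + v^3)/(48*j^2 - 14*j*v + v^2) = (5*j^2 + 6*j*v + v^2)/(-6*j + v)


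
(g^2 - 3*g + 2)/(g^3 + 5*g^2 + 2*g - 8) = (g - 2)/(g^2 + 6*g + 8)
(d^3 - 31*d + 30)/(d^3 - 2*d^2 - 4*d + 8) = (d^3 - 31*d + 30)/(d^3 - 2*d^2 - 4*d + 8)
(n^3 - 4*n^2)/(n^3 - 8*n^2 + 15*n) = n*(n - 4)/(n^2 - 8*n + 15)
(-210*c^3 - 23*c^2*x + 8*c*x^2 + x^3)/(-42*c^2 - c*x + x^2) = (-35*c^2 + 2*c*x + x^2)/(-7*c + x)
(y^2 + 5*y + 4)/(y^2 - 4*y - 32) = (y + 1)/(y - 8)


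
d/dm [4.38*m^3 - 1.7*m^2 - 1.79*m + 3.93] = 13.14*m^2 - 3.4*m - 1.79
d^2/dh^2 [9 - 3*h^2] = -6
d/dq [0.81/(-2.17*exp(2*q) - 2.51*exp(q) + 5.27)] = (3.5154*exp(q) + 2.0331)*exp(q)/(2.17*exp(2*q) + 2.51*exp(q) - 5.27)^2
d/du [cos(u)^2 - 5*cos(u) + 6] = (5 - 2*cos(u))*sin(u)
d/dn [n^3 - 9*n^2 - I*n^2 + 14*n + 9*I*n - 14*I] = 3*n^2 - 18*n - 2*I*n + 14 + 9*I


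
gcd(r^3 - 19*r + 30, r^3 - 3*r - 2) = r - 2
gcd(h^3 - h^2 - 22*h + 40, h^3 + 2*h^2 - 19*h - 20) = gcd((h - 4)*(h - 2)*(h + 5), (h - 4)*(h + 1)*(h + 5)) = h^2 + h - 20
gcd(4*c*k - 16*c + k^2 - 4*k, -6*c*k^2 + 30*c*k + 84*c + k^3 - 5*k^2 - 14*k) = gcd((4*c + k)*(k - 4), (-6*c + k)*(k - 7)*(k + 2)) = 1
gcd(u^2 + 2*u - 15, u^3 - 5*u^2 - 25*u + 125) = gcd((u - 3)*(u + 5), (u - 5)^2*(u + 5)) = u + 5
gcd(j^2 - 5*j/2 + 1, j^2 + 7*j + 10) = 1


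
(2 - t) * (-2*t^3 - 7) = 2*t^4 - 4*t^3 + 7*t - 14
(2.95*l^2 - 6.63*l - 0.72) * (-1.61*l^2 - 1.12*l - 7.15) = -4.7495*l^4 + 7.3703*l^3 - 12.5077*l^2 + 48.2109*l + 5.148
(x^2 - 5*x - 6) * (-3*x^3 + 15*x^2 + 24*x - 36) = -3*x^5 + 30*x^4 - 33*x^3 - 246*x^2 + 36*x + 216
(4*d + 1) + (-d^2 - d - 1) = -d^2 + 3*d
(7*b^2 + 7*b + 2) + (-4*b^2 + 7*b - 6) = 3*b^2 + 14*b - 4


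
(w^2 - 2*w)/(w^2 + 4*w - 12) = w/(w + 6)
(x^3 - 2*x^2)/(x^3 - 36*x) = x*(x - 2)/(x^2 - 36)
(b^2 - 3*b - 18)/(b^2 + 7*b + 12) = (b - 6)/(b + 4)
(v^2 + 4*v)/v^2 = (v + 4)/v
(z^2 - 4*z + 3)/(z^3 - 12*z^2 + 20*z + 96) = (z^2 - 4*z + 3)/(z^3 - 12*z^2 + 20*z + 96)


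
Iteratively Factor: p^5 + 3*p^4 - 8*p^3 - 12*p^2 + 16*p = (p - 1)*(p^4 + 4*p^3 - 4*p^2 - 16*p) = p*(p - 1)*(p^3 + 4*p^2 - 4*p - 16) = p*(p - 1)*(p + 4)*(p^2 - 4) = p*(p - 1)*(p + 2)*(p + 4)*(p - 2)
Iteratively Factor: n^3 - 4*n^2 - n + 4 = (n - 1)*(n^2 - 3*n - 4) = (n - 4)*(n - 1)*(n + 1)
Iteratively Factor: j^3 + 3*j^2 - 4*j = (j + 4)*(j^2 - j) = (j - 1)*(j + 4)*(j)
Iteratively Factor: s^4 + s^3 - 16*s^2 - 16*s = (s + 1)*(s^3 - 16*s) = (s + 1)*(s + 4)*(s^2 - 4*s) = s*(s + 1)*(s + 4)*(s - 4)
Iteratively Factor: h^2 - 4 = (h - 2)*(h + 2)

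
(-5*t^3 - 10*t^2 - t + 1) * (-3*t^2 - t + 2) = 15*t^5 + 35*t^4 + 3*t^3 - 22*t^2 - 3*t + 2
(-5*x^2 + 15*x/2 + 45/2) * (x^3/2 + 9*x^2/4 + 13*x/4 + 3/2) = -5*x^5/2 - 15*x^4/2 + 95*x^3/8 + 135*x^2/2 + 675*x/8 + 135/4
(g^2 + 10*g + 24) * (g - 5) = g^3 + 5*g^2 - 26*g - 120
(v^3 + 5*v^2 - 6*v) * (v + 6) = v^4 + 11*v^3 + 24*v^2 - 36*v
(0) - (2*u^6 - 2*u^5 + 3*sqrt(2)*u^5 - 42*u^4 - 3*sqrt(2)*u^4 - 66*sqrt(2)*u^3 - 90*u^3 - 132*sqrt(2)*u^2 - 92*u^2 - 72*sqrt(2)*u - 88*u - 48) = -2*u^6 - 3*sqrt(2)*u^5 + 2*u^5 + 3*sqrt(2)*u^4 + 42*u^4 + 90*u^3 + 66*sqrt(2)*u^3 + 92*u^2 + 132*sqrt(2)*u^2 + 88*u + 72*sqrt(2)*u + 48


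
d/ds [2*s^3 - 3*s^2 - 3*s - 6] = 6*s^2 - 6*s - 3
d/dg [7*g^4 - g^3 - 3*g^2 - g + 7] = 28*g^3 - 3*g^2 - 6*g - 1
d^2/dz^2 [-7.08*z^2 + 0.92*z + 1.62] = -14.1600000000000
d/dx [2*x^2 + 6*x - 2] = 4*x + 6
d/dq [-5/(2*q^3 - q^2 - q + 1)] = 5*(6*q^2 - 2*q - 1)/(2*q^3 - q^2 - q + 1)^2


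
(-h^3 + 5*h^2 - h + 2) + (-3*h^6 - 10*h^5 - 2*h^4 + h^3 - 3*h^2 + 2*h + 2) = -3*h^6 - 10*h^5 - 2*h^4 + 2*h^2 + h + 4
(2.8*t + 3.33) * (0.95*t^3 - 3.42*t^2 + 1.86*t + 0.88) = 2.66*t^4 - 6.4125*t^3 - 6.1806*t^2 + 8.6578*t + 2.9304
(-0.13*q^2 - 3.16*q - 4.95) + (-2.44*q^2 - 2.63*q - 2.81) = -2.57*q^2 - 5.79*q - 7.76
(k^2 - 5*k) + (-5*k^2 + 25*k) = -4*k^2 + 20*k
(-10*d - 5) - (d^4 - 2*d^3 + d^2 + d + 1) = -d^4 + 2*d^3 - d^2 - 11*d - 6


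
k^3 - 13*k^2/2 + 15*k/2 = k*(k - 5)*(k - 3/2)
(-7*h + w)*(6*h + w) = -42*h^2 - h*w + w^2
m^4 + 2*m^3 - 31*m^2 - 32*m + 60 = (m - 5)*(m - 1)*(m + 2)*(m + 6)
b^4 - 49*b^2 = b^2*(b - 7)*(b + 7)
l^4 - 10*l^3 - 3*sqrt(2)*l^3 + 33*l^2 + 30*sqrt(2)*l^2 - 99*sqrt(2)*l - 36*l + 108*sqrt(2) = (l - 4)*(l - 3)^2*(l - 3*sqrt(2))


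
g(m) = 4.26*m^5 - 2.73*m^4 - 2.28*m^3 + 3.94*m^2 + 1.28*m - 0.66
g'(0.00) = 1.28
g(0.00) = -0.66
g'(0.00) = 1.28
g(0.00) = -0.66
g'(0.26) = 2.77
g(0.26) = -0.11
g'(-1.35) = 75.79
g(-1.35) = -17.77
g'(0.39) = 3.16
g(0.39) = 0.28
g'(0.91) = 9.16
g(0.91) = 2.84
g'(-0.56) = -1.27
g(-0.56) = -0.24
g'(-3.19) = 2466.70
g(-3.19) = -1580.56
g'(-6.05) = 30657.95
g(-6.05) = -37545.99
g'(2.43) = 566.03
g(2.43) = 258.76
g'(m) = 21.3*m^4 - 10.92*m^3 - 6.84*m^2 + 7.88*m + 1.28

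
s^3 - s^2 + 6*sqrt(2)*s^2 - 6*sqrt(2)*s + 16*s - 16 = (s - 1)*(s + 2*sqrt(2))*(s + 4*sqrt(2))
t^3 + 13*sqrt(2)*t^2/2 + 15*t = t*(t + 3*sqrt(2)/2)*(t + 5*sqrt(2))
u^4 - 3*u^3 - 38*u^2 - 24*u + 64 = (u - 8)*(u - 1)*(u + 2)*(u + 4)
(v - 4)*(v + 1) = v^2 - 3*v - 4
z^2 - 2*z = z*(z - 2)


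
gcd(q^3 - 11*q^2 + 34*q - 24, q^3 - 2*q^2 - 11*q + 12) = q^2 - 5*q + 4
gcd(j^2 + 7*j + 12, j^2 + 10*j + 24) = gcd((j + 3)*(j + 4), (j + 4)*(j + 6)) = j + 4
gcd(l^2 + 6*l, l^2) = l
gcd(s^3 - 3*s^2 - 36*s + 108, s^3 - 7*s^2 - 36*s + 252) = s^2 - 36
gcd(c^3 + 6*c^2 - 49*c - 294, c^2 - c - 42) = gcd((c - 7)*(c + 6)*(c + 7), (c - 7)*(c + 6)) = c^2 - c - 42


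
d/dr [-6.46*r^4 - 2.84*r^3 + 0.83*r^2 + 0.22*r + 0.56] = -25.84*r^3 - 8.52*r^2 + 1.66*r + 0.22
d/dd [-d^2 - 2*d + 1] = -2*d - 2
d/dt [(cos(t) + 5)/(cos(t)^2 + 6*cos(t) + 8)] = (cos(t)^2 + 10*cos(t) + 22)*sin(t)/(cos(t)^2 + 6*cos(t) + 8)^2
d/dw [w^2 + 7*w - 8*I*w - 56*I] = 2*w + 7 - 8*I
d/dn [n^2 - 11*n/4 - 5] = 2*n - 11/4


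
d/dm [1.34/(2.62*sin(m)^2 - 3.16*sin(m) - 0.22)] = (4.2344 - 7.0216*sin(m))*cos(m)/(-2.62*sin(m)^2 + 3.16*sin(m) + 0.22)^2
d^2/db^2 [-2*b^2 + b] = -4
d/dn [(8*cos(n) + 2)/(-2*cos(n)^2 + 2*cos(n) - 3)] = 4*(6*sin(n) - sin(2*n) - sin(3*n))/(2*cos(n) - cos(2*n) - 4)^2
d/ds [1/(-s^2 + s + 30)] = (2*s - 1)/(-s^2 + s + 30)^2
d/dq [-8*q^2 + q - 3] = 1 - 16*q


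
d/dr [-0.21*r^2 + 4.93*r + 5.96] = 4.93 - 0.42*r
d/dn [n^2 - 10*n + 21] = 2*n - 10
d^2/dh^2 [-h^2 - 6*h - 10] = -2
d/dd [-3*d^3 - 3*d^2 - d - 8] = -9*d^2 - 6*d - 1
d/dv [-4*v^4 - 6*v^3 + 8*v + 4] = -16*v^3 - 18*v^2 + 8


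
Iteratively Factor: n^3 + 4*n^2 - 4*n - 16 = (n + 2)*(n^2 + 2*n - 8) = (n - 2)*(n + 2)*(n + 4)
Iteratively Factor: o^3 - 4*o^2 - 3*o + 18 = (o + 2)*(o^2 - 6*o + 9) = (o - 3)*(o + 2)*(o - 3)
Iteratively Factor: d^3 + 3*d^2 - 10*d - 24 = (d - 3)*(d^2 + 6*d + 8) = (d - 3)*(d + 2)*(d + 4)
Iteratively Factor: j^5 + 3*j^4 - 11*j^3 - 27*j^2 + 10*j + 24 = (j + 1)*(j^4 + 2*j^3 - 13*j^2 - 14*j + 24) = (j + 1)*(j + 2)*(j^3 - 13*j + 12) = (j - 3)*(j + 1)*(j + 2)*(j^2 + 3*j - 4) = (j - 3)*(j + 1)*(j + 2)*(j + 4)*(j - 1)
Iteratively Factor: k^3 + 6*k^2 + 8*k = (k + 4)*(k^2 + 2*k) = (k + 2)*(k + 4)*(k)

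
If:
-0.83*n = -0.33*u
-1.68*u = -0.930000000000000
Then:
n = 0.22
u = 0.55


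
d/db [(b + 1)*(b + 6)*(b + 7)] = 3*b^2 + 28*b + 55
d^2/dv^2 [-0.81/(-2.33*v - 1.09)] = 8.794818/(2.33*v + 1.09)^3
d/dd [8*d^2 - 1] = 16*d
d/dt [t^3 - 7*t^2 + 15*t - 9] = 3*t^2 - 14*t + 15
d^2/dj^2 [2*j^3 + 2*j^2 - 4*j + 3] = 12*j + 4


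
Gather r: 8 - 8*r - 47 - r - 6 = -9*r - 45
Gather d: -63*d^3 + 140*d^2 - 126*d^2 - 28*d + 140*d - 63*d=-63*d^3 + 14*d^2 + 49*d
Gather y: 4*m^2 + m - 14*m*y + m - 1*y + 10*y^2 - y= 4*m^2 + 2*m + 10*y^2 + y*(-14*m - 2)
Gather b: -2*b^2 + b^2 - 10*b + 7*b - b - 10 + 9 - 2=-b^2 - 4*b - 3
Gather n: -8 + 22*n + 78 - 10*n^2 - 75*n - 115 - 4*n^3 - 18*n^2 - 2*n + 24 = -4*n^3 - 28*n^2 - 55*n - 21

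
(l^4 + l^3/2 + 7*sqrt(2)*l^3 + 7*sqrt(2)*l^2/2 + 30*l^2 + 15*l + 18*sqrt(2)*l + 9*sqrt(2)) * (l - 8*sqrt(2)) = l^5 - sqrt(2)*l^4 + l^4/2 - 82*l^3 - sqrt(2)*l^3/2 - 222*sqrt(2)*l^2 - 41*l^2 - 288*l - 111*sqrt(2)*l - 144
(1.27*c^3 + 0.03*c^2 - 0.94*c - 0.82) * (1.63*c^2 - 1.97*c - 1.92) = 2.0701*c^5 - 2.453*c^4 - 4.0297*c^3 + 0.4576*c^2 + 3.4202*c + 1.5744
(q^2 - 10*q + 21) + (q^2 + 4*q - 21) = 2*q^2 - 6*q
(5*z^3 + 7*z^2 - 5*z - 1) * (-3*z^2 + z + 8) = -15*z^5 - 16*z^4 + 62*z^3 + 54*z^2 - 41*z - 8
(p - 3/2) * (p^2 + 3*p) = p^3 + 3*p^2/2 - 9*p/2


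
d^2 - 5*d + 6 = (d - 3)*(d - 2)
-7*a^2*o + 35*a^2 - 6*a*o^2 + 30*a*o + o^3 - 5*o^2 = (-7*a + o)*(a + o)*(o - 5)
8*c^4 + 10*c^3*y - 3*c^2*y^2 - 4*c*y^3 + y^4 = (-4*c + y)*(-2*c + y)*(c + y)^2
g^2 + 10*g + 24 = (g + 4)*(g + 6)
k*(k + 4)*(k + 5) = k^3 + 9*k^2 + 20*k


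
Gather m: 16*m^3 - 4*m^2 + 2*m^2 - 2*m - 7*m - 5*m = 16*m^3 - 2*m^2 - 14*m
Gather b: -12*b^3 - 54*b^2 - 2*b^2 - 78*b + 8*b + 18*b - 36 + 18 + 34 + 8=-12*b^3 - 56*b^2 - 52*b + 24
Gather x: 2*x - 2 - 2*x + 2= 0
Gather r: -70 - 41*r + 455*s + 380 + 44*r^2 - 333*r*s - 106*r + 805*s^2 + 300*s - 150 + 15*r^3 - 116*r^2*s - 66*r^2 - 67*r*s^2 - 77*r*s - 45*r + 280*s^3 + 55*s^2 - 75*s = 15*r^3 + r^2*(-116*s - 22) + r*(-67*s^2 - 410*s - 192) + 280*s^3 + 860*s^2 + 680*s + 160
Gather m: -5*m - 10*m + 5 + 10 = 15 - 15*m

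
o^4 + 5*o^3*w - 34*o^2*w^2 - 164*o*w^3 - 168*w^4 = (o - 6*w)*(o + 2*w)^2*(o + 7*w)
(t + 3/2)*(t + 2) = t^2 + 7*t/2 + 3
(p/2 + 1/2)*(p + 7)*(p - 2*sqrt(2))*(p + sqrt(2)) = p^4/2 - sqrt(2)*p^3/2 + 4*p^3 - 4*sqrt(2)*p^2 + 3*p^2/2 - 16*p - 7*sqrt(2)*p/2 - 14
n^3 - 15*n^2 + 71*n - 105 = (n - 7)*(n - 5)*(n - 3)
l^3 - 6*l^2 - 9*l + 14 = (l - 7)*(l - 1)*(l + 2)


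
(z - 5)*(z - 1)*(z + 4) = z^3 - 2*z^2 - 19*z + 20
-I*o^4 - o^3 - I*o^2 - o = o*(o - I)^2*(-I*o + 1)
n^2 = n^2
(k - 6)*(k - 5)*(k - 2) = k^3 - 13*k^2 + 52*k - 60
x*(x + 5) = x^2 + 5*x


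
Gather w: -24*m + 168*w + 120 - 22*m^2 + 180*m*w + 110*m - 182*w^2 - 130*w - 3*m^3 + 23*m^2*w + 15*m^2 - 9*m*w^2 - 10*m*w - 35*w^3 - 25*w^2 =-3*m^3 - 7*m^2 + 86*m - 35*w^3 + w^2*(-9*m - 207) + w*(23*m^2 + 170*m + 38) + 120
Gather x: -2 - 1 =-3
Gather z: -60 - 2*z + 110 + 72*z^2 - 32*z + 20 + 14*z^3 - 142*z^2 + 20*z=14*z^3 - 70*z^2 - 14*z + 70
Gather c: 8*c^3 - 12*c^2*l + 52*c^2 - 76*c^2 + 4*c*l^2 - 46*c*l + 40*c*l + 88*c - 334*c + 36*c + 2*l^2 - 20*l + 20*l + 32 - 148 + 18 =8*c^3 + c^2*(-12*l - 24) + c*(4*l^2 - 6*l - 210) + 2*l^2 - 98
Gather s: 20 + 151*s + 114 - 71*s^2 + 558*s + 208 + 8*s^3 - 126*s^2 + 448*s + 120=8*s^3 - 197*s^2 + 1157*s + 462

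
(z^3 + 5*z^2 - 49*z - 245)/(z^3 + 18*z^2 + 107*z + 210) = (z - 7)/(z + 6)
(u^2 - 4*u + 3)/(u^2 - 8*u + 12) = (u^2 - 4*u + 3)/(u^2 - 8*u + 12)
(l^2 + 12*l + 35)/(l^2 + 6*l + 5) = (l + 7)/(l + 1)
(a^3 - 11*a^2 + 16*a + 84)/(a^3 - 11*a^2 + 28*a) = (a^2 - 4*a - 12)/(a*(a - 4))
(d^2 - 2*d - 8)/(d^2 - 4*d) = (d + 2)/d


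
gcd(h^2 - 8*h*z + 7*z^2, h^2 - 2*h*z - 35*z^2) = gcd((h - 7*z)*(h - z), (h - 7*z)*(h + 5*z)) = -h + 7*z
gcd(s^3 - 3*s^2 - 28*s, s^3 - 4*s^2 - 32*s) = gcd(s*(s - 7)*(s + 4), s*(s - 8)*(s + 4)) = s^2 + 4*s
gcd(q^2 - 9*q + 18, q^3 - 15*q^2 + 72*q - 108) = q^2 - 9*q + 18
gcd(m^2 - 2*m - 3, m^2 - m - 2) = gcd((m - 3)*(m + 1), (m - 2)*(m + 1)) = m + 1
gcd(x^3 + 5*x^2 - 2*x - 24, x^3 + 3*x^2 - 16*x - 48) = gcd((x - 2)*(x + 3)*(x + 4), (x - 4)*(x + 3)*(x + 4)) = x^2 + 7*x + 12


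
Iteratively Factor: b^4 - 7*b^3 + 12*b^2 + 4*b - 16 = (b - 4)*(b^3 - 3*b^2 + 4) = (b - 4)*(b - 2)*(b^2 - b - 2) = (b - 4)*(b - 2)*(b + 1)*(b - 2)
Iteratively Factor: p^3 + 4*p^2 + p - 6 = (p - 1)*(p^2 + 5*p + 6) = (p - 1)*(p + 2)*(p + 3)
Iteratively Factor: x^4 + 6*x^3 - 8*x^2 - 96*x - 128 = (x + 4)*(x^3 + 2*x^2 - 16*x - 32) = (x - 4)*(x + 4)*(x^2 + 6*x + 8) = (x - 4)*(x + 2)*(x + 4)*(x + 4)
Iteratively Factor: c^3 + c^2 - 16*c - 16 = (c - 4)*(c^2 + 5*c + 4) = (c - 4)*(c + 1)*(c + 4)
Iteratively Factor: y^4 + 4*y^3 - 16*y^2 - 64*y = (y)*(y^3 + 4*y^2 - 16*y - 64) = y*(y - 4)*(y^2 + 8*y + 16) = y*(y - 4)*(y + 4)*(y + 4)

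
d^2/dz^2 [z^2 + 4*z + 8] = 2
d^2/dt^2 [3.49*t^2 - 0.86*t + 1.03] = 6.98000000000000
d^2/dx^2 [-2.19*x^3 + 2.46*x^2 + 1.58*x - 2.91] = 4.92 - 13.14*x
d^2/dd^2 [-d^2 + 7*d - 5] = -2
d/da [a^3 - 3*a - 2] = 3*a^2 - 3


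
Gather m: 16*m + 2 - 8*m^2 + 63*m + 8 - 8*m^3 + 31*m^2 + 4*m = -8*m^3 + 23*m^2 + 83*m + 10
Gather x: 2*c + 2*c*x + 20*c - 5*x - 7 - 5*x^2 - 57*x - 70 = 22*c - 5*x^2 + x*(2*c - 62) - 77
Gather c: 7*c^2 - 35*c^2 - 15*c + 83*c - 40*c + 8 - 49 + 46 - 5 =-28*c^2 + 28*c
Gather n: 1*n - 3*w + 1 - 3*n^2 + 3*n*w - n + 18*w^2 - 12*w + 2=-3*n^2 + 3*n*w + 18*w^2 - 15*w + 3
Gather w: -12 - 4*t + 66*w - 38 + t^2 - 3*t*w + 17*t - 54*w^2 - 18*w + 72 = t^2 + 13*t - 54*w^2 + w*(48 - 3*t) + 22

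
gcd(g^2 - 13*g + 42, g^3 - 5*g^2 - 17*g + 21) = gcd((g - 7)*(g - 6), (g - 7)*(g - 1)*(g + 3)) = g - 7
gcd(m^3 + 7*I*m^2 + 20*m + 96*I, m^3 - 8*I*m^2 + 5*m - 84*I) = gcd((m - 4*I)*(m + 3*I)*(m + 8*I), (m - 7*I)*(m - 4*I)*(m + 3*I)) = m^2 - I*m + 12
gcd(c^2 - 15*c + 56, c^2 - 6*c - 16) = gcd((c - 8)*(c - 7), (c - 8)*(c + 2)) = c - 8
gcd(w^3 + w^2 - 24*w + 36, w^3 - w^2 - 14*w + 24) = w^2 - 5*w + 6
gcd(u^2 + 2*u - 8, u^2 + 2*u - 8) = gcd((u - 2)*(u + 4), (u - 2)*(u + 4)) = u^2 + 2*u - 8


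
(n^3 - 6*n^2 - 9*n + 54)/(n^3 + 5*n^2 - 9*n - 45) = (n - 6)/(n + 5)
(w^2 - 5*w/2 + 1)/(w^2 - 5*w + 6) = (w - 1/2)/(w - 3)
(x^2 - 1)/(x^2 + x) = (x - 1)/x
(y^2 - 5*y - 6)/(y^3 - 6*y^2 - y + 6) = 1/(y - 1)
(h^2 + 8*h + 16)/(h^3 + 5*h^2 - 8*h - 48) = 1/(h - 3)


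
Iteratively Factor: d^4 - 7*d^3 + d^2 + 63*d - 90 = (d - 5)*(d^3 - 2*d^2 - 9*d + 18) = (d - 5)*(d + 3)*(d^2 - 5*d + 6) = (d - 5)*(d - 3)*(d + 3)*(d - 2)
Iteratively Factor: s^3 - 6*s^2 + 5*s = (s - 5)*(s^2 - s) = s*(s - 5)*(s - 1)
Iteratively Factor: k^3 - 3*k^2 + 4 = (k + 1)*(k^2 - 4*k + 4) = (k - 2)*(k + 1)*(k - 2)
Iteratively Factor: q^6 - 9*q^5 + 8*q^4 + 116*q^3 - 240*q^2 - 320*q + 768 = (q + 3)*(q^5 - 12*q^4 + 44*q^3 - 16*q^2 - 192*q + 256) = (q + 2)*(q + 3)*(q^4 - 14*q^3 + 72*q^2 - 160*q + 128) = (q - 4)*(q + 2)*(q + 3)*(q^3 - 10*q^2 + 32*q - 32) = (q - 4)^2*(q + 2)*(q + 3)*(q^2 - 6*q + 8) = (q - 4)^2*(q - 2)*(q + 2)*(q + 3)*(q - 4)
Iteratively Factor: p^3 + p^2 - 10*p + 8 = (p - 2)*(p^2 + 3*p - 4) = (p - 2)*(p - 1)*(p + 4)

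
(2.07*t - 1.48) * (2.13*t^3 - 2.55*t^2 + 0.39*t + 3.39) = 4.4091*t^4 - 8.4309*t^3 + 4.5813*t^2 + 6.4401*t - 5.0172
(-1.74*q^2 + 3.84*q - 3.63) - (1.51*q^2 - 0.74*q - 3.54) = -3.25*q^2 + 4.58*q - 0.0899999999999999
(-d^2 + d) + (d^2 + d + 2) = 2*d + 2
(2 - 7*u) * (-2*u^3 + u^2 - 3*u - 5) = 14*u^4 - 11*u^3 + 23*u^2 + 29*u - 10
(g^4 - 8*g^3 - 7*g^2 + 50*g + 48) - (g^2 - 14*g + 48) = g^4 - 8*g^3 - 8*g^2 + 64*g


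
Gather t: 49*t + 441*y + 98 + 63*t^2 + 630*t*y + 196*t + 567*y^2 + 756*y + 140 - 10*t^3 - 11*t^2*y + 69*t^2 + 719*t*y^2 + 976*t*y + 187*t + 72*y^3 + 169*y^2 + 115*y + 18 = -10*t^3 + t^2*(132 - 11*y) + t*(719*y^2 + 1606*y + 432) + 72*y^3 + 736*y^2 + 1312*y + 256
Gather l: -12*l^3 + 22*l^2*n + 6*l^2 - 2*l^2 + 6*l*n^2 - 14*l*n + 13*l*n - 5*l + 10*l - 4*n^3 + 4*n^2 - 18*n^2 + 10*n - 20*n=-12*l^3 + l^2*(22*n + 4) + l*(6*n^2 - n + 5) - 4*n^3 - 14*n^2 - 10*n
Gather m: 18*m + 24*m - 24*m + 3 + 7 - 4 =18*m + 6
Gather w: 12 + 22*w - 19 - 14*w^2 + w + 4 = -14*w^2 + 23*w - 3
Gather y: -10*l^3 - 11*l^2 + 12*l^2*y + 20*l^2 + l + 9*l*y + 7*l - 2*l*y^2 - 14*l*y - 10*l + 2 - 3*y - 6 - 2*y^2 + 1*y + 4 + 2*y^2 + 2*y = -10*l^3 + 9*l^2 - 2*l*y^2 - 2*l + y*(12*l^2 - 5*l)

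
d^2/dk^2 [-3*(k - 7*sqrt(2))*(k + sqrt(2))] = -6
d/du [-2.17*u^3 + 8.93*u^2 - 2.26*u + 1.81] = -6.51*u^2 + 17.86*u - 2.26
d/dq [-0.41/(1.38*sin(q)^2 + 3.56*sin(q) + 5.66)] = (1.1316*sin(q) + 1.4596)*cos(q)/(1.38*sin(q)^2 + 3.56*sin(q) + 5.66)^2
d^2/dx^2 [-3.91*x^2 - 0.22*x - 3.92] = -7.82000000000000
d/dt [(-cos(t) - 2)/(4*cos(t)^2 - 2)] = (2*sin(t)^2 - 8*cos(t) - 3)*sin(t)/(2*cos(2*t)^2)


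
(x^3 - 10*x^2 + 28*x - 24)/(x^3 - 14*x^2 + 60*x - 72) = (x - 2)/(x - 6)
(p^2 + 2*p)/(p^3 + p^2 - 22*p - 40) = p/(p^2 - p - 20)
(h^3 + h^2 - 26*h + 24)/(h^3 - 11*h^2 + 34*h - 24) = (h + 6)/(h - 6)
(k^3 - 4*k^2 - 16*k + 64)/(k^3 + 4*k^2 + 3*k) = (k^3 - 4*k^2 - 16*k + 64)/(k*(k^2 + 4*k + 3))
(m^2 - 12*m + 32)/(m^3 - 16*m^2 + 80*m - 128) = 1/(m - 4)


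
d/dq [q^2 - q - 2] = 2*q - 1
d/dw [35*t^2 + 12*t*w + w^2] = 12*t + 2*w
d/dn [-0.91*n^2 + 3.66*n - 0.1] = 3.66 - 1.82*n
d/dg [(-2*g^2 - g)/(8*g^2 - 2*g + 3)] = 3*(4*g^2 - 4*g - 1)/(64*g^4 - 32*g^3 + 52*g^2 - 12*g + 9)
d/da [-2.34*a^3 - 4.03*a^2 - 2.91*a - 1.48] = -7.02*a^2 - 8.06*a - 2.91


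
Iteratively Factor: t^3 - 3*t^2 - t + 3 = (t + 1)*(t^2 - 4*t + 3) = (t - 3)*(t + 1)*(t - 1)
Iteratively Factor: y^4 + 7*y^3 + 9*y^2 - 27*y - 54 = (y + 3)*(y^3 + 4*y^2 - 3*y - 18) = (y + 3)^2*(y^2 + y - 6) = (y - 2)*(y + 3)^2*(y + 3)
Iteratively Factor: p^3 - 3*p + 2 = (p + 2)*(p^2 - 2*p + 1) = (p - 1)*(p + 2)*(p - 1)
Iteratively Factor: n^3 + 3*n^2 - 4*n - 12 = (n + 3)*(n^2 - 4) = (n + 2)*(n + 3)*(n - 2)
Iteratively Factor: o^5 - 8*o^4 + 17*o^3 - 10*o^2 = (o - 1)*(o^4 - 7*o^3 + 10*o^2) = o*(o - 1)*(o^3 - 7*o^2 + 10*o) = o^2*(o - 1)*(o^2 - 7*o + 10) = o^2*(o - 2)*(o - 1)*(o - 5)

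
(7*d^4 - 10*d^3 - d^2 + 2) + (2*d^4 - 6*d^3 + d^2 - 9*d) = 9*d^4 - 16*d^3 - 9*d + 2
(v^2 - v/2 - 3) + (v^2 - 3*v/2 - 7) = 2*v^2 - 2*v - 10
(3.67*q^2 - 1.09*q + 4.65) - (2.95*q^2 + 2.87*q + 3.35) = 0.72*q^2 - 3.96*q + 1.3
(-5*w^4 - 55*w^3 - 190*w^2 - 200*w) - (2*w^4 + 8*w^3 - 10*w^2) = -7*w^4 - 63*w^3 - 180*w^2 - 200*w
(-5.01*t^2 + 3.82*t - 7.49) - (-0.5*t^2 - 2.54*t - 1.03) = -4.51*t^2 + 6.36*t - 6.46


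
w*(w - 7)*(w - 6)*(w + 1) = w^4 - 12*w^3 + 29*w^2 + 42*w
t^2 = t^2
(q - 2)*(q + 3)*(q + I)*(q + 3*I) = q^4 + q^3 + 4*I*q^3 - 9*q^2 + 4*I*q^2 - 3*q - 24*I*q + 18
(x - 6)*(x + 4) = x^2 - 2*x - 24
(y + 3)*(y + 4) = y^2 + 7*y + 12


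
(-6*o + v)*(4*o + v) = -24*o^2 - 2*o*v + v^2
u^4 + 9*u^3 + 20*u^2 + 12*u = u*(u + 1)*(u + 2)*(u + 6)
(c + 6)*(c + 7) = c^2 + 13*c + 42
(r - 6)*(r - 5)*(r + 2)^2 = r^4 - 7*r^3 - 10*r^2 + 76*r + 120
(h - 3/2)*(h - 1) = h^2 - 5*h/2 + 3/2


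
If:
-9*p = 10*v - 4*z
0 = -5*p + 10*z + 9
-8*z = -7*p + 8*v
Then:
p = -252/215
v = 99/215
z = -639/430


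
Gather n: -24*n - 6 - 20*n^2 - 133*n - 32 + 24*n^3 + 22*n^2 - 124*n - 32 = 24*n^3 + 2*n^2 - 281*n - 70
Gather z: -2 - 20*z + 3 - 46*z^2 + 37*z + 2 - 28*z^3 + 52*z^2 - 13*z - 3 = -28*z^3 + 6*z^2 + 4*z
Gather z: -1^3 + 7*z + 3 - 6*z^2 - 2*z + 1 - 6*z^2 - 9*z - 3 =-12*z^2 - 4*z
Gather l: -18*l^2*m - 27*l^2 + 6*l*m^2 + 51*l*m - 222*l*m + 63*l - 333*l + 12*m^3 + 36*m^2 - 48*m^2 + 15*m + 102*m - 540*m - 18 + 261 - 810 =l^2*(-18*m - 27) + l*(6*m^2 - 171*m - 270) + 12*m^3 - 12*m^2 - 423*m - 567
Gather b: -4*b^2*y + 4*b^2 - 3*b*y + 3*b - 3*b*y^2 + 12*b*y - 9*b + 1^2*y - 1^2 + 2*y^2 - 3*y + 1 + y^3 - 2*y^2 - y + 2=b^2*(4 - 4*y) + b*(-3*y^2 + 9*y - 6) + y^3 - 3*y + 2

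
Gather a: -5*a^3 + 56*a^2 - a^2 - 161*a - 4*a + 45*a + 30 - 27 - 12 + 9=-5*a^3 + 55*a^2 - 120*a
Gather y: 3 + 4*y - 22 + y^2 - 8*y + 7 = y^2 - 4*y - 12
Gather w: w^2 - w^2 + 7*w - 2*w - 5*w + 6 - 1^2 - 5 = 0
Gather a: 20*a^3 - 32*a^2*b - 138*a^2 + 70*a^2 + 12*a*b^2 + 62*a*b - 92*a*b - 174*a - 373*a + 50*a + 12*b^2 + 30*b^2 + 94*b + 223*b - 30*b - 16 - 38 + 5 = 20*a^3 + a^2*(-32*b - 68) + a*(12*b^2 - 30*b - 497) + 42*b^2 + 287*b - 49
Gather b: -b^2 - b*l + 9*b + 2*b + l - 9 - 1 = -b^2 + b*(11 - l) + l - 10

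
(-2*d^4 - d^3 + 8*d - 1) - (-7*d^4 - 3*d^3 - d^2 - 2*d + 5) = 5*d^4 + 2*d^3 + d^2 + 10*d - 6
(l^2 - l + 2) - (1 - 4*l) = l^2 + 3*l + 1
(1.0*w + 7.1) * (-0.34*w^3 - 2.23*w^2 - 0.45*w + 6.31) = -0.34*w^4 - 4.644*w^3 - 16.283*w^2 + 3.115*w + 44.801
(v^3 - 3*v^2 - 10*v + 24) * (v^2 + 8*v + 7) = v^5 + 5*v^4 - 27*v^3 - 77*v^2 + 122*v + 168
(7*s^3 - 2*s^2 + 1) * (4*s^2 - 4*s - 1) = 28*s^5 - 36*s^4 + s^3 + 6*s^2 - 4*s - 1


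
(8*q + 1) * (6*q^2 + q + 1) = 48*q^3 + 14*q^2 + 9*q + 1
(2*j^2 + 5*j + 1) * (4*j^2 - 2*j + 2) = 8*j^4 + 16*j^3 - 2*j^2 + 8*j + 2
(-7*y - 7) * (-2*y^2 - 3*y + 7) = 14*y^3 + 35*y^2 - 28*y - 49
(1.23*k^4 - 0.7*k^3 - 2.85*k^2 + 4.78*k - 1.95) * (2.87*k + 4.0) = 3.5301*k^5 + 2.911*k^4 - 10.9795*k^3 + 2.3186*k^2 + 13.5235*k - 7.8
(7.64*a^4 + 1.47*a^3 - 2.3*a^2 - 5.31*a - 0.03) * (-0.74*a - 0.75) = -5.6536*a^5 - 6.8178*a^4 + 0.5995*a^3 + 5.6544*a^2 + 4.0047*a + 0.0225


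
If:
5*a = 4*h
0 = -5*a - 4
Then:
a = -4/5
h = -1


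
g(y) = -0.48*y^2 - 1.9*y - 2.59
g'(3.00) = -4.78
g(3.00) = -12.61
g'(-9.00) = 6.74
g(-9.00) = -24.37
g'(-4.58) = 2.50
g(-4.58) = -3.96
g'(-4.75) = 2.66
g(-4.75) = -4.40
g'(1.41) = -3.25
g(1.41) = -6.22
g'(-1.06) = -0.88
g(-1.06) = -1.12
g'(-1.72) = -0.25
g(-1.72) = -0.74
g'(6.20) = -7.85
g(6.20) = -32.82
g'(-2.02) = 0.04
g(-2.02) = -0.71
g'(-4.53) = 2.45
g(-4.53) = -3.83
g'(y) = -0.96*y - 1.9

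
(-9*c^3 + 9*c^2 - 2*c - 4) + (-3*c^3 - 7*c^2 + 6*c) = -12*c^3 + 2*c^2 + 4*c - 4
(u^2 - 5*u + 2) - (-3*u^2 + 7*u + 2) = 4*u^2 - 12*u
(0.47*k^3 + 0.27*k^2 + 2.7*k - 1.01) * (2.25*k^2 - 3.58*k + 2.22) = 1.0575*k^5 - 1.0751*k^4 + 6.1518*k^3 - 11.3391*k^2 + 9.6098*k - 2.2422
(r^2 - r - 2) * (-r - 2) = -r^3 - r^2 + 4*r + 4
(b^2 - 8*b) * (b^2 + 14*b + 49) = b^4 + 6*b^3 - 63*b^2 - 392*b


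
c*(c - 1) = c^2 - c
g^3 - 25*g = g*(g - 5)*(g + 5)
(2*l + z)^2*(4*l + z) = 16*l^3 + 20*l^2*z + 8*l*z^2 + z^3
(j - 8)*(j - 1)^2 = j^3 - 10*j^2 + 17*j - 8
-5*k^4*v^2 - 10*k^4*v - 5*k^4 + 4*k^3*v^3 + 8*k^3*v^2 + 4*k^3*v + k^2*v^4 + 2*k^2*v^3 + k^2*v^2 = (-k + v)*(5*k + v)*(k*v + k)^2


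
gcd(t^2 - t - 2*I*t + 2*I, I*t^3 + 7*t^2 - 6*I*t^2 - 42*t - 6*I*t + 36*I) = 1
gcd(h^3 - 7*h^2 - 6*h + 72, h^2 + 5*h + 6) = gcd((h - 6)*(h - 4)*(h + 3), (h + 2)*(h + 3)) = h + 3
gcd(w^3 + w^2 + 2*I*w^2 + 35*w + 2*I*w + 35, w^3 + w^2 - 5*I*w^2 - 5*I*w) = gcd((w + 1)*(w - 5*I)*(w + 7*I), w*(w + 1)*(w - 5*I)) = w^2 + w*(1 - 5*I) - 5*I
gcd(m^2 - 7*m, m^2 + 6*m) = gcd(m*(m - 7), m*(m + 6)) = m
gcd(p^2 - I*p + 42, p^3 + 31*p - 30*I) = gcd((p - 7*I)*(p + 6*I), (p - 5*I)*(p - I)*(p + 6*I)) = p + 6*I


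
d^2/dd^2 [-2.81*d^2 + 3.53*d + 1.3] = -5.62000000000000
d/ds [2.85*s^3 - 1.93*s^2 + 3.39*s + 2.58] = 8.55*s^2 - 3.86*s + 3.39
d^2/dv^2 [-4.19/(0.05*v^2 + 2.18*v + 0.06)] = (0.02095*v^2 + 0.91342*v - 4.19*(0.1*v + 2.18)*(0.2*v + 4.36) + 0.02514)/(0.05*v^2 + 2.18*v + 0.06)^3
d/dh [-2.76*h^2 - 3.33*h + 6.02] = -5.52*h - 3.33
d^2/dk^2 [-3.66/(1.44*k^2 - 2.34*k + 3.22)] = (15.178752*k^2 - 24.665472*k - 3.66*(2.88*k - 2.34)*(5.76*k - 4.68) + 33.941376)/(1.44*k^2 - 2.34*k + 3.22)^3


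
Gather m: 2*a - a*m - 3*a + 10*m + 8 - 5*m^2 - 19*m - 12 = -a - 5*m^2 + m*(-a - 9) - 4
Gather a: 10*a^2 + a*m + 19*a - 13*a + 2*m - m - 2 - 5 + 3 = 10*a^2 + a*(m + 6) + m - 4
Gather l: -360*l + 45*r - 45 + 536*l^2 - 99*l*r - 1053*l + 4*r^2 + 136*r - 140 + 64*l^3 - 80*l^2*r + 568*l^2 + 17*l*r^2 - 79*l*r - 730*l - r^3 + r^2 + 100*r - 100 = 64*l^3 + l^2*(1104 - 80*r) + l*(17*r^2 - 178*r - 2143) - r^3 + 5*r^2 + 281*r - 285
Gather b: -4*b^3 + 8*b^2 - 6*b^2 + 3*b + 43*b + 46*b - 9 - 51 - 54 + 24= -4*b^3 + 2*b^2 + 92*b - 90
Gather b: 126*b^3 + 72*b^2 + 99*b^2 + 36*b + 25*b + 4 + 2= 126*b^3 + 171*b^2 + 61*b + 6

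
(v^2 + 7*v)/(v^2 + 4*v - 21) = v/(v - 3)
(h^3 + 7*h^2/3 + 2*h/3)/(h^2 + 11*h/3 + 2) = h*(3*h^2 + 7*h + 2)/(3*h^2 + 11*h + 6)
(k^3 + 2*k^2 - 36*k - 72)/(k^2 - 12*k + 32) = (k^3 + 2*k^2 - 36*k - 72)/(k^2 - 12*k + 32)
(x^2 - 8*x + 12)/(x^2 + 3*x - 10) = (x - 6)/(x + 5)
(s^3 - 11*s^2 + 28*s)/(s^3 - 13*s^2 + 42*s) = (s - 4)/(s - 6)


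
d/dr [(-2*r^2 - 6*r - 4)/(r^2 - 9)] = 2*(3*r^2 + 22*r + 27)/(r^4 - 18*r^2 + 81)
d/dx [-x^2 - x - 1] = -2*x - 1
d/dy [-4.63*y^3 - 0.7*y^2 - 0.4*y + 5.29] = -13.89*y^2 - 1.4*y - 0.4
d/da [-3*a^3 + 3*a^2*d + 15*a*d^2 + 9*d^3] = -9*a^2 + 6*a*d + 15*d^2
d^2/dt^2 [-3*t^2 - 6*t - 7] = -6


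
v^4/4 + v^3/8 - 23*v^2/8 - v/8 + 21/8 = (v/4 + 1/4)*(v - 3)*(v - 1)*(v + 7/2)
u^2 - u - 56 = (u - 8)*(u + 7)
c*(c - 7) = c^2 - 7*c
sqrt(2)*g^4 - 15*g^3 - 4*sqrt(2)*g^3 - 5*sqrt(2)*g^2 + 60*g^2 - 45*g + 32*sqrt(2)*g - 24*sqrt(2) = (g - 3)*(g - 1)*(g - 8*sqrt(2))*(sqrt(2)*g + 1)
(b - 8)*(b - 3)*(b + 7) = b^3 - 4*b^2 - 53*b + 168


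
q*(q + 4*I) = q^2 + 4*I*q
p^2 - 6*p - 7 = (p - 7)*(p + 1)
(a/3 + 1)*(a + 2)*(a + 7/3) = a^3/3 + 22*a^2/9 + 53*a/9 + 14/3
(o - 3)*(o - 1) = o^2 - 4*o + 3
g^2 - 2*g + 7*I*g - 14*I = (g - 2)*(g + 7*I)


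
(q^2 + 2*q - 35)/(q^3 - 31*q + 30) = (q + 7)/(q^2 + 5*q - 6)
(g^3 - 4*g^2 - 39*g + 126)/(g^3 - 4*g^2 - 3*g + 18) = (g^2 - g - 42)/(g^2 - g - 6)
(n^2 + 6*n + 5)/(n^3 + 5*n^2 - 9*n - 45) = (n + 1)/(n^2 - 9)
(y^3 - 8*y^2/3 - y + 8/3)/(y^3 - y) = (y - 8/3)/y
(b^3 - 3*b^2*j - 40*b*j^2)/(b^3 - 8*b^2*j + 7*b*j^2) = (b^2 - 3*b*j - 40*j^2)/(b^2 - 8*b*j + 7*j^2)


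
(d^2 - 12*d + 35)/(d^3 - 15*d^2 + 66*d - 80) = (d - 7)/(d^2 - 10*d + 16)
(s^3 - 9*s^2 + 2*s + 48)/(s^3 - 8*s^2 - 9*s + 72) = (s + 2)/(s + 3)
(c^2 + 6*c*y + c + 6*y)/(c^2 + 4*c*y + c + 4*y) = (c + 6*y)/(c + 4*y)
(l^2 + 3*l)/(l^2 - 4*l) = (l + 3)/(l - 4)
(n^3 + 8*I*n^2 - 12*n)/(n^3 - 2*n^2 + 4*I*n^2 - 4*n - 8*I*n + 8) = n*(n + 6*I)/(n^2 + 2*n*(-1 + I) - 4*I)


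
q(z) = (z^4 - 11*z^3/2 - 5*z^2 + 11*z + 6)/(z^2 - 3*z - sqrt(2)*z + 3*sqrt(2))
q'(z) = (-2*z + sqrt(2) + 3)*(z^4 - 11*z^3/2 - 5*z^2 + 11*z + 6)/(z^2 - 3*z - sqrt(2)*z + 3*sqrt(2))^2 + (4*z^3 - 33*z^2/2 - 10*z + 11)/(z^2 - 3*z - sqrt(2)*z + 3*sqrt(2))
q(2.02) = 35.15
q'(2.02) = 51.21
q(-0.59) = -0.14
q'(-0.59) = 1.33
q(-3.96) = 12.61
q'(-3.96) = -8.05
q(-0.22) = 0.65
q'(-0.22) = 2.94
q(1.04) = 9.56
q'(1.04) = 13.06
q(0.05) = 1.62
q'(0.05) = 4.34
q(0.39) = 3.45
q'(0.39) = 6.50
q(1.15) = 11.09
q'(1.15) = 14.76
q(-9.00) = 80.60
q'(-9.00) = -18.76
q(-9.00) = 80.60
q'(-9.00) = -18.76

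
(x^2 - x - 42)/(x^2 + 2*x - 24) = (x - 7)/(x - 4)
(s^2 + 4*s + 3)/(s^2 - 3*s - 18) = (s + 1)/(s - 6)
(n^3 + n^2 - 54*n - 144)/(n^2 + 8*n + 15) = (n^2 - 2*n - 48)/(n + 5)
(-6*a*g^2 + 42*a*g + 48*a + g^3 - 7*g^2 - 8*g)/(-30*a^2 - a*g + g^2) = (g^2 - 7*g - 8)/(5*a + g)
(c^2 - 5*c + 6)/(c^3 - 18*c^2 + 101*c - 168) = (c - 2)/(c^2 - 15*c + 56)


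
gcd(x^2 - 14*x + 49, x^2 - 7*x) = x - 7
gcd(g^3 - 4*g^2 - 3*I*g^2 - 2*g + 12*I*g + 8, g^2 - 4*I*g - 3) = g - I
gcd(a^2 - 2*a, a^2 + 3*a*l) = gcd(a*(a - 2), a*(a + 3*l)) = a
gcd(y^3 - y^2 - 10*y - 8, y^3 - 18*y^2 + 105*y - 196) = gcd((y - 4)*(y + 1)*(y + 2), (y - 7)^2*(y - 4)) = y - 4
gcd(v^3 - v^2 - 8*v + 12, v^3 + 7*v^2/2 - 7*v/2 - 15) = v^2 + v - 6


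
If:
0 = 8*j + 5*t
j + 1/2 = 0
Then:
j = -1/2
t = 4/5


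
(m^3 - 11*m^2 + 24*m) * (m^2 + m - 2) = m^5 - 10*m^4 + 11*m^3 + 46*m^2 - 48*m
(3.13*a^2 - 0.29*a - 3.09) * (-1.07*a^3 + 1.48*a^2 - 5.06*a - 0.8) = -3.3491*a^5 + 4.9427*a^4 - 12.9607*a^3 - 5.6098*a^2 + 15.8674*a + 2.472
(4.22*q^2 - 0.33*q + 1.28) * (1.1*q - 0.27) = 4.642*q^3 - 1.5024*q^2 + 1.4971*q - 0.3456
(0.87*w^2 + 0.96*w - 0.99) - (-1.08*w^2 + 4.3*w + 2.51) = 1.95*w^2 - 3.34*w - 3.5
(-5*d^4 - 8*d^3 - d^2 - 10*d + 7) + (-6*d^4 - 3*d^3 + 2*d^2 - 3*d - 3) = -11*d^4 - 11*d^3 + d^2 - 13*d + 4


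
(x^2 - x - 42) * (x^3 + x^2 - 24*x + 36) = x^5 - 67*x^3 + 18*x^2 + 972*x - 1512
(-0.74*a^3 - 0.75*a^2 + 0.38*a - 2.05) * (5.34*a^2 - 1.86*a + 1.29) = -3.9516*a^5 - 2.6286*a^4 + 2.4696*a^3 - 12.6213*a^2 + 4.3032*a - 2.6445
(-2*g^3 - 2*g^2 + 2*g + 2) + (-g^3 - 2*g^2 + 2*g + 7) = -3*g^3 - 4*g^2 + 4*g + 9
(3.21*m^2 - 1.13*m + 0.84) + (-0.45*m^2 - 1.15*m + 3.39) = 2.76*m^2 - 2.28*m + 4.23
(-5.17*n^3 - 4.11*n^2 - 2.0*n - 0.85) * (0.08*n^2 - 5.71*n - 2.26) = -0.4136*n^5 + 29.1919*n^4 + 34.9923*n^3 + 20.6406*n^2 + 9.3735*n + 1.921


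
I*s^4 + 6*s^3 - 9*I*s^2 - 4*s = s*(s - 4*I)*(s - I)*(I*s + 1)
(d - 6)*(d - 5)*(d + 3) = d^3 - 8*d^2 - 3*d + 90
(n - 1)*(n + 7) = n^2 + 6*n - 7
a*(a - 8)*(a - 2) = a^3 - 10*a^2 + 16*a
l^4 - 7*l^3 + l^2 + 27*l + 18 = (l - 6)*(l - 3)*(l + 1)^2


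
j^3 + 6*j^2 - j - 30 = (j - 2)*(j + 3)*(j + 5)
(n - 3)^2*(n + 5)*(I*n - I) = I*n^4 - 2*I*n^3 - 20*I*n^2 + 66*I*n - 45*I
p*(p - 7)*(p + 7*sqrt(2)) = p^3 - 7*p^2 + 7*sqrt(2)*p^2 - 49*sqrt(2)*p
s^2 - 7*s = s*(s - 7)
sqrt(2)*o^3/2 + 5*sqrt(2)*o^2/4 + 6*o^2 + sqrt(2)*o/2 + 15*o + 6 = (o + 1/2)*(o + 6*sqrt(2))*(sqrt(2)*o/2 + sqrt(2))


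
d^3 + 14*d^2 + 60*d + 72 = (d + 2)*(d + 6)^2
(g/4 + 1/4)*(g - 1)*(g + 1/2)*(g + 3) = g^4/4 + 7*g^3/8 + g^2/8 - 7*g/8 - 3/8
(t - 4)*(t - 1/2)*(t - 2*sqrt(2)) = t^3 - 9*t^2/2 - 2*sqrt(2)*t^2 + 2*t + 9*sqrt(2)*t - 4*sqrt(2)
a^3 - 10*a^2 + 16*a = a*(a - 8)*(a - 2)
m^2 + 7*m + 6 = (m + 1)*(m + 6)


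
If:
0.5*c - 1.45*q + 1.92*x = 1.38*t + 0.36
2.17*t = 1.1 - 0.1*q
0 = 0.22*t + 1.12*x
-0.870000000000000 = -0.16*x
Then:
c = 1677.36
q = 611.70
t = -27.68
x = 5.44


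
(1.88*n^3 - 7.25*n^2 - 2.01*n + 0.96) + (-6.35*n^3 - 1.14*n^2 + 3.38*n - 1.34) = -4.47*n^3 - 8.39*n^2 + 1.37*n - 0.38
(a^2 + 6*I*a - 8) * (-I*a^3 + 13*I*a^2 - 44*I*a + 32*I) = -I*a^5 + 6*a^4 + 13*I*a^4 - 78*a^3 - 36*I*a^3 + 264*a^2 - 72*I*a^2 - 192*a + 352*I*a - 256*I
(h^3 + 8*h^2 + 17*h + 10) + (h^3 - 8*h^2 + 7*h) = 2*h^3 + 24*h + 10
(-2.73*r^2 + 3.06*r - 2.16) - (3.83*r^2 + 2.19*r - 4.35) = -6.56*r^2 + 0.87*r + 2.19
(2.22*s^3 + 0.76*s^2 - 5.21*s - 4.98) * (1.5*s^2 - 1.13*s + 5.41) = 3.33*s^5 - 1.3686*s^4 + 3.3364*s^3 + 2.5289*s^2 - 22.5587*s - 26.9418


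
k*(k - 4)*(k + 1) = k^3 - 3*k^2 - 4*k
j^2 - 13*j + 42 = (j - 7)*(j - 6)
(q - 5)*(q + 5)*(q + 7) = q^3 + 7*q^2 - 25*q - 175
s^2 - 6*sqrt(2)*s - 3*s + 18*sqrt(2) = (s - 3)*(s - 6*sqrt(2))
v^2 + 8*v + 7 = (v + 1)*(v + 7)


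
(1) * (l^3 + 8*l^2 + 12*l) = l^3 + 8*l^2 + 12*l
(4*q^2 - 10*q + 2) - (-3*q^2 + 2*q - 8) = 7*q^2 - 12*q + 10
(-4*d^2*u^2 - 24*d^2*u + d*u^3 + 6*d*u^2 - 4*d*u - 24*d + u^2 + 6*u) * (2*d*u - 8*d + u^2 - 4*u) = -8*d^3*u^3 - 16*d^3*u^2 + 192*d^3*u - 2*d^2*u^4 - 4*d^2*u^3 + 40*d^2*u^2 - 16*d^2*u + 192*d^2 + d*u^5 + 2*d*u^4 - 26*d*u^3 - 4*d*u^2 + 48*d*u + u^4 + 2*u^3 - 24*u^2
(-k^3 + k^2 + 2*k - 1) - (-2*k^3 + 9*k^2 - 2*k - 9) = k^3 - 8*k^2 + 4*k + 8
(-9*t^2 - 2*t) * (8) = -72*t^2 - 16*t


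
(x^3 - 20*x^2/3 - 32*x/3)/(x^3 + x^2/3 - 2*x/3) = (3*x^2 - 20*x - 32)/(3*x^2 + x - 2)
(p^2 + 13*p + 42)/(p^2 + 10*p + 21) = (p + 6)/(p + 3)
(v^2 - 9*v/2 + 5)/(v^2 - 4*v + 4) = (v - 5/2)/(v - 2)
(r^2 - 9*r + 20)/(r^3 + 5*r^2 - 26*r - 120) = (r - 4)/(r^2 + 10*r + 24)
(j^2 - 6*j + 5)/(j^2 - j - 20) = (j - 1)/(j + 4)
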